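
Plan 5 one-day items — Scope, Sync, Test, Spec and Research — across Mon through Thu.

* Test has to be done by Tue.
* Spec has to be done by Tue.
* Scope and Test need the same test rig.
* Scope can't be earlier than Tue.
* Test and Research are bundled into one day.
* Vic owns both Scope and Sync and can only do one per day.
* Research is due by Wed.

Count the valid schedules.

Splitting on Scope: it can be Tue (6), Wed (12), Thu (12). Listing each branch's schedules as (Sync, Test, Spec, Research):
Scope=Tue: (Mon,Mon,Mon,Mon) (Mon,Mon,Tue,Mon) (Wed,Mon,Mon,Mon) (Wed,Mon,Tue,Mon) (Thu,Mon,Mon,Mon) (Thu,Mon,Tue,Mon) — 6.
Scope=Wed: (Mon,Mon,Mon,Mon) (Mon,Mon,Tue,Mon) (Mon,Tue,Mon,Tue) (Mon,Tue,Tue,Tue) (Tue,Mon,Mon,Mon) (Tue,Mon,Tue,Mon) (Tue,Tue,Mon,Tue) (Tue,Tue,Tue,Tue) (Thu,Mon,Mon,Mon) (Thu,Mon,Tue,Mon) (Thu,Tue,Mon,Tue) (Thu,Tue,Tue,Tue) — 12.
Scope=Thu: (Mon,Mon,Mon,Mon) (Mon,Mon,Tue,Mon) (Mon,Tue,Mon,Tue) (Mon,Tue,Tue,Tue) (Tue,Mon,Mon,Mon) (Tue,Mon,Tue,Mon) (Tue,Tue,Mon,Tue) (Tue,Tue,Tue,Tue) (Wed,Mon,Mon,Mon) (Wed,Mon,Tue,Mon) (Wed,Tue,Mon,Tue) (Wed,Tue,Tue,Tue) — 12.
Summing: 6 + 12 + 12 = 30.

30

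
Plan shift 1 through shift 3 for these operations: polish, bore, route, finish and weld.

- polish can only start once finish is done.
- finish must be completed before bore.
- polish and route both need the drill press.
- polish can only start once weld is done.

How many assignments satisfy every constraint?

16

Splitting on polish: it can be shift 2 (4), shift 3 (12). Listing each branch's schedules as (bore, route, finish, weld) by shift number:
polish=shift 2: (2,1,1,1) (2,3,1,1) (3,1,1,1) (3,3,1,1) — 4.
polish=shift 3: (2,1,1,1) (2,1,1,2) (2,2,1,1) (2,2,1,2) (3,1,1,1) (3,1,1,2) (3,1,2,1) (3,1,2,2) (3,2,1,1) (3,2,1,2) (3,2,2,1) (3,2,2,2) — 12.
Summing: 4 + 12 = 16.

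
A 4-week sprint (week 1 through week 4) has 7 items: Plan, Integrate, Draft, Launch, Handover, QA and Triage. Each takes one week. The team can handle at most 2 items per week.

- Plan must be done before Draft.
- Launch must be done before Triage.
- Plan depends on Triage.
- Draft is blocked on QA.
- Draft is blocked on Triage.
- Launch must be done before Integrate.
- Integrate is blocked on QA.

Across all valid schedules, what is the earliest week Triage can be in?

week 2

Precedence pushes Triage to at least week 2; downstream work caps Triage at week 2.
Triage at week 2 is achievable: QA in week 1; Triage in week 2; Handover in week 3; Launch in week 1; Plan in week 3; Draft in week 4; Integrate in week 2.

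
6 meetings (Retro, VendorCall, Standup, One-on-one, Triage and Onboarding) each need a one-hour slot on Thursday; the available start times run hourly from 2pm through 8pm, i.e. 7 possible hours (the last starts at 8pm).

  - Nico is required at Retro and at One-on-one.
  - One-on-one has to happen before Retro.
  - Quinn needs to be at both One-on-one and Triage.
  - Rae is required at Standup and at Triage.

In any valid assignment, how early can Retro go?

3pm

Precedence pushes Retro to at least 3pm.
Retro at 3pm is achievable: Standup -> 2pm; VendorCall -> 2pm; Retro -> 3pm; Triage -> 3pm; One-on-one -> 2pm; Onboarding -> 2pm.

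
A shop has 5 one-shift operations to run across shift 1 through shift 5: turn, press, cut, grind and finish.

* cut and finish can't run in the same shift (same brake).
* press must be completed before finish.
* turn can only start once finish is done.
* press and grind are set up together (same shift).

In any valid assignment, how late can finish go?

Precedence pushes finish to at least shift 2; downstream work caps finish at shift 4.
finish at shift 4 is achievable: turn in shift 5, press in shift 1, cut in shift 1, grind in shift 1, finish in shift 4.

shift 4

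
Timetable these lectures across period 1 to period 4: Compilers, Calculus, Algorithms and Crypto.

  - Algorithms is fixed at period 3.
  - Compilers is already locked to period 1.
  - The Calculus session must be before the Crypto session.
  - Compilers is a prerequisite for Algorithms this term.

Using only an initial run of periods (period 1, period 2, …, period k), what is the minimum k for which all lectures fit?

The precedence chain requires at least 2 distinct periods.
Algorithms can't be placed before period 3, so the schedule must run through at least period 3.
3 works (last occupied period: period 3): for example Crypto in period 2, Calculus in period 1, Algorithms in period 3, Compilers in period 1.

3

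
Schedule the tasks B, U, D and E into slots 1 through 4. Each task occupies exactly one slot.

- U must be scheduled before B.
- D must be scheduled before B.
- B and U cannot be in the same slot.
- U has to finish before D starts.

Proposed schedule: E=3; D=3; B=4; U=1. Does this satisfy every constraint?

U has to finish before D starts — holds.
B and U cannot be in the same slot — holds.
U must be scheduled before B — holds.
D must be scheduled before B — holds.

Yes, all constraints hold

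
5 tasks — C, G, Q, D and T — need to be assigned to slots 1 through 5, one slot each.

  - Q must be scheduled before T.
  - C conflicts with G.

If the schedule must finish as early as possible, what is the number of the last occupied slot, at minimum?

The precedence chain requires at least 2 distinct slots.
2 works (last occupied slot: 2): for example D=1, G=2, Q=1, T=2, C=1.

2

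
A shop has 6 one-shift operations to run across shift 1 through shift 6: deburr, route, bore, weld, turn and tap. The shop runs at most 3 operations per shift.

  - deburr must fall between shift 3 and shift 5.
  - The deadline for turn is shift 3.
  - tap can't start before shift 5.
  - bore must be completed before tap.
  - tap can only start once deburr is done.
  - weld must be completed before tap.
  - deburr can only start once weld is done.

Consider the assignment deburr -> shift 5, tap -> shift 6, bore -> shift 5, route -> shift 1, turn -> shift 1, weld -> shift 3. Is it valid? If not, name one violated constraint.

Yes, all constraints hold

weld must be completed before tap — holds.
tap can only start once deburr is done — holds.
tap can't start before shift 5 — holds.
deburr must fall between shift 3 and shift 5 — holds.
bore must be completed before tap — holds.
deburr can only start once weld is done — holds.
The deadline for turn is shift 3 — holds.
The shop runs at most 3 operations per shift — holds.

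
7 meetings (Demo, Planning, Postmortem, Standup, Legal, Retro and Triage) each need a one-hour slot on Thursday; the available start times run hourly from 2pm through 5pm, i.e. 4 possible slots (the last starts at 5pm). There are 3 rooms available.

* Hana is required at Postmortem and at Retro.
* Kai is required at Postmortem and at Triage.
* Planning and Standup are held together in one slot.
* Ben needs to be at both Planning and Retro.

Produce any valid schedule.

Planning -> 2pm, Triage -> 4pm, Standup -> 2pm, Legal -> 3pm, Postmortem -> 3pm, Demo -> 2pm, Retro -> 4pm

Checking: Postmortem(3pm) != Retro(4pm); Planning(2pm) != Retro(4pm); Postmortem(3pm) != Triage(4pm); Planning = Standup = 2pm; max 3 per slot (cap 3).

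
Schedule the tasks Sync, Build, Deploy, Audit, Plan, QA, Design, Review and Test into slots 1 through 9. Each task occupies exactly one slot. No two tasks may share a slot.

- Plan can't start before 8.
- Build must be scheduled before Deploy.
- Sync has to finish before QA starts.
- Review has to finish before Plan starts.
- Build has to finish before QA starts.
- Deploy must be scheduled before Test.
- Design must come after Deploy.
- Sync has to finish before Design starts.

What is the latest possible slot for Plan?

9

Plan is available from 8.
Plan at 9 is achievable: Plan in 9, Audit in 8, Test in 7, Design in 5, Deploy in 2, Sync in 3, QA in 4, Review in 6, Build in 1.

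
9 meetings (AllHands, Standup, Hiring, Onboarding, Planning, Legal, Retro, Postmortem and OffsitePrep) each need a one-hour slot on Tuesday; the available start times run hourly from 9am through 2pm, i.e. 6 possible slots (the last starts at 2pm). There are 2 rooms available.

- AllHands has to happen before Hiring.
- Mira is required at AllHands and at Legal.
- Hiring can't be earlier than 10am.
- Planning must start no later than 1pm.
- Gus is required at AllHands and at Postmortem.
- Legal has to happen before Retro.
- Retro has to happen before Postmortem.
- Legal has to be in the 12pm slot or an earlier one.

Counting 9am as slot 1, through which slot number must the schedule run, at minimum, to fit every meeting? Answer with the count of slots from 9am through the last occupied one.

The precedence chain requires at least 3 distinct slots.
With at most 2 per slot and 9 meetings, at least 5 slots are needed.
5 works (last occupied slot: 1pm): for example Hiring -> 10am; Postmortem -> 12pm; Standup -> 9am; Onboarding -> 11am; Retro -> 11am; OffsitePrep -> 1pm; Legal -> 10am; Planning -> 12pm; AllHands -> 9am.

5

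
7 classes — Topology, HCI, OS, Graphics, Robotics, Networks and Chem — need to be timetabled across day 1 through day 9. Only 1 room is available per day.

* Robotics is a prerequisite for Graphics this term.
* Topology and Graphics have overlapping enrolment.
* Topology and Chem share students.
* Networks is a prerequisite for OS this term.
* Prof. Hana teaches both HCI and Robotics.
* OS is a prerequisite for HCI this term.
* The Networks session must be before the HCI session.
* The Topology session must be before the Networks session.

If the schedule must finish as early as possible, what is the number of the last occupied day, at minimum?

The precedence chain requires at least 4 distinct days.
With at most 1 per day and 7 classes, at least 7 days are needed.
7 works (last occupied day: day 7): for example Graphics=day 6, Networks=day 2, Chem=day 7, Topology=day 1, Robotics=day 5, OS=day 3, HCI=day 4.

day 7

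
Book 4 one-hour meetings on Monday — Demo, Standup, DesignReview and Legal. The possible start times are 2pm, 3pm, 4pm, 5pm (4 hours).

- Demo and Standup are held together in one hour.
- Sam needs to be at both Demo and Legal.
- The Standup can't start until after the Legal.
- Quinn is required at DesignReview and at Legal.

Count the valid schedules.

18

Splitting on Demo: it can be 3pm (3), 4pm (6), 5pm (9). Listing each branch's schedules as (Standup, DesignReview, Legal):
Demo=3pm: (3pm,3pm,2pm) (3pm,4pm,2pm) (3pm,5pm,2pm) — 3.
Demo=4pm: (4pm,2pm,3pm) (4pm,3pm,2pm) (4pm,4pm,2pm) (4pm,4pm,3pm) (4pm,5pm,2pm) (4pm,5pm,3pm) — 6.
Demo=5pm: (5pm,2pm,3pm) (5pm,2pm,4pm) (5pm,3pm,2pm) (5pm,3pm,4pm) (5pm,4pm,2pm) (5pm,4pm,3pm) (5pm,5pm,2pm) (5pm,5pm,3pm) (5pm,5pm,4pm) — 9.
Summing: 3 + 6 + 9 = 18.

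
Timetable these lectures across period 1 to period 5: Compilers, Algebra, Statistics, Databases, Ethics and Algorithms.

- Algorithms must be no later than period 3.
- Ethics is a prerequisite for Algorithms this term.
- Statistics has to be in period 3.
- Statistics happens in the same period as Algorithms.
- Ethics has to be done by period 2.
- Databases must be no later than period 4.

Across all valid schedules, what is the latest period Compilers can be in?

period 5

Compilers at period 5 is achievable: Algorithms=period 3; Algebra=period 1; Ethics=period 1; Statistics=period 3; Databases=period 1; Compilers=period 5.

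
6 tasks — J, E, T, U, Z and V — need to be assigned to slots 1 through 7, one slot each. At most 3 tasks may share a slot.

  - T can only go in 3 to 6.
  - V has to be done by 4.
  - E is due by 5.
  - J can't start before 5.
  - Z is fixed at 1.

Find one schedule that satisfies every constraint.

Z in 1, V in 1, E in 1, T in 3, U in 2, J in 5

Checking: Z=1 in [1,1]; E=1 in [1,5]; T=3 in [3,6]; J=5 in [5,7]; V=1 in [1,4]; max 3 per slot (cap 3).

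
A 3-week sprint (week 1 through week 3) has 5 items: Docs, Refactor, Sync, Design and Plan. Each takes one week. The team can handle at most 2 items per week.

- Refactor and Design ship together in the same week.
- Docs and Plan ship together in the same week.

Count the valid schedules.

6

Splitting on Docs: it can be week 1 (2), week 2 (2), week 3 (2). Listing each branch's schedules as (Refactor, Sync, Design, Plan) by week number:
Docs=week 1: (2,3,2,1) (3,2,3,1) — 2.
Docs=week 2: (1,3,1,2) (3,1,3,2) — 2.
Docs=week 3: (1,2,1,3) (2,1,2,3) — 2.
Summing: 2 + 2 + 2 = 6.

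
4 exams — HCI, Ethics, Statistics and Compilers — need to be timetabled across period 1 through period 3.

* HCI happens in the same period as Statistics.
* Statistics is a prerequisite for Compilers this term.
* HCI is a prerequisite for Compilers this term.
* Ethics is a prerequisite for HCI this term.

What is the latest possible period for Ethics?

period 1

Downstream work caps Ethics at period 1.
Ethics at period 1 is achievable: Statistics in period 2, HCI in period 2, Compilers in period 3, Ethics in period 1.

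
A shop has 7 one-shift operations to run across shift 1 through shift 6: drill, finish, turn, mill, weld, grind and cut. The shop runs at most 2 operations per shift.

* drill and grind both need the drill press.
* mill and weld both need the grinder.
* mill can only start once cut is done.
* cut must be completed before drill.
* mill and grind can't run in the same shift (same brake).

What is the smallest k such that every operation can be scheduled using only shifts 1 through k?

4

The precedence chain requires at least 2 distinct shifts.
With at most 2 per shift and 7 operations, at least 4 shifts are needed.
4 works (last occupied shift: shift 4): for example turn in shift 3, cut in shift 1, mill in shift 2, weld in shift 3, finish in shift 1, drill in shift 2, grind in shift 4.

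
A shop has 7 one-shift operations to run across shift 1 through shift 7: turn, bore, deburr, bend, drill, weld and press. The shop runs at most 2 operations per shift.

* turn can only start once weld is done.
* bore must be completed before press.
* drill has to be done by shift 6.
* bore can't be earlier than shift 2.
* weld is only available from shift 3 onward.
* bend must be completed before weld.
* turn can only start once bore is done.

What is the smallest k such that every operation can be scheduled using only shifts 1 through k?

4

The precedence chain requires at least 3 distinct shifts.
With at most 2 per shift and 7 operations, at least 4 shifts are needed.
Propagating the time windows through the other constraints, turn can't land before shift 4, so the schedule must run through at least shift 4.
4 works (last occupied shift: shift 4): for example deburr=shift 1, bend=shift 1, turn=shift 4, weld=shift 3, drill=shift 2, press=shift 3, bore=shift 2.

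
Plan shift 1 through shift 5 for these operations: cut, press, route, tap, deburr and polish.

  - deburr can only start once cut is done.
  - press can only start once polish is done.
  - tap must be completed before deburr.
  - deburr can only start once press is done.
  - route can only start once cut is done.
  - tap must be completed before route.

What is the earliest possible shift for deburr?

Precedence pushes deburr to at least shift 3.
deburr at shift 3 is achievable: cut=shift 1, deburr=shift 3, route=shift 2, polish=shift 1, press=shift 2, tap=shift 1.

shift 3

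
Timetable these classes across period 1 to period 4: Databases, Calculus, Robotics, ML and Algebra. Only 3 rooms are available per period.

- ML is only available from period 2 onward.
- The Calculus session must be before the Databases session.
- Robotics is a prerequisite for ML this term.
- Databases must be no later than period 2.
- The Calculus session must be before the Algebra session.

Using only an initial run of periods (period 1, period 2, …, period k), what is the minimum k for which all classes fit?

2

The precedence chain requires at least 2 distinct periods.
With at most 3 per period and 5 classes, at least 2 periods are needed.
2 works (last occupied period: period 2): for example Robotics -> period 1, Calculus -> period 1, ML -> period 2, Algebra -> period 2, Databases -> period 2.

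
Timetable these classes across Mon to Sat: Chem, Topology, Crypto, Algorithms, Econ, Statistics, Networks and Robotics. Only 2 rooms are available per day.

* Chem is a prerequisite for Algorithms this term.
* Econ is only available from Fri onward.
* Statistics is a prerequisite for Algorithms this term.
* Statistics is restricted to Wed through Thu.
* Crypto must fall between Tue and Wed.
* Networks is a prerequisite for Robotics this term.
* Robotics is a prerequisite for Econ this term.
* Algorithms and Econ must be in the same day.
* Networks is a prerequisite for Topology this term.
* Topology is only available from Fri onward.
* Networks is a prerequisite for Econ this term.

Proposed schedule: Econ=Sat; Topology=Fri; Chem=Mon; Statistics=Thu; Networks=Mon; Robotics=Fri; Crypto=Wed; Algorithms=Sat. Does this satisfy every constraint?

Topology is only available from Fri onward — holds.
Crypto must fall between Tue and Wed — holds.
Robotics is a prerequisite for Econ this term — holds.
Statistics is restricted to Wed through Thu — holds.
Algorithms and Econ must be in the same day — holds.
Networks is a prerequisite for Robotics this term — holds.
Networks is a prerequisite for Econ this term — holds.
Only 2 rooms are available per day — holds.
Statistics is a prerequisite for Algorithms this term — holds.
Networks is a prerequisite for Topology this term — holds.
Econ is only available from Fri onward — holds.
Chem is a prerequisite for Algorithms this term — holds.

Yes, all constraints hold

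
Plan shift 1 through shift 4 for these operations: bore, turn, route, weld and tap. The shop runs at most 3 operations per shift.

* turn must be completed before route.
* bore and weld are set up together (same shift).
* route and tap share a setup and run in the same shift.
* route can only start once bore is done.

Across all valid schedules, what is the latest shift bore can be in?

shift 3

Downstream work caps bore at shift 3.
bore at shift 3 is achievable: route in shift 4, bore in shift 3, weld in shift 3, turn in shift 1, tap in shift 4.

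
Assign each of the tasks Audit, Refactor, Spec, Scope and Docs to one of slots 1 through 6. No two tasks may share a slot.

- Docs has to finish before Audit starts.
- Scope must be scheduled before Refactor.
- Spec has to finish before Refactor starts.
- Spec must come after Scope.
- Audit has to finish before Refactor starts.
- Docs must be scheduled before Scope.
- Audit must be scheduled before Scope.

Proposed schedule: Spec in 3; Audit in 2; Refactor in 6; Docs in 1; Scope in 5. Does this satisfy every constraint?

Scope must be scheduled before Refactor — holds.
Spec must come after Scope — violated.
No two tasks may share a slot — holds.
Docs must be scheduled before Scope — holds.
Docs has to finish before Audit starts — holds.
Audit has to finish before Refactor starts — holds.
Spec has to finish before Refactor starts — holds.
Audit must be scheduled before Scope — holds.

No — it violates: Spec must come after Scope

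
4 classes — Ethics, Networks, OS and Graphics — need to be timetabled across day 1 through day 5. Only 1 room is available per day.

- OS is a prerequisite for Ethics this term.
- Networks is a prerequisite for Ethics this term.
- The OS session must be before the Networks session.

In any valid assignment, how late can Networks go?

Precedence pushes Networks to at least day 2; downstream work caps Networks at day 4.
Networks at day 4 is achievable: Graphics=day 2, Ethics=day 5, Networks=day 4, OS=day 1.

day 4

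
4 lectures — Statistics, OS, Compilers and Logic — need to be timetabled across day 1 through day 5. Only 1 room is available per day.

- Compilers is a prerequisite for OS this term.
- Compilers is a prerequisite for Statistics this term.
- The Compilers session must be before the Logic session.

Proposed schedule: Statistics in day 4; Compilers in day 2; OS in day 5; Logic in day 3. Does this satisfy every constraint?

The Compilers session must be before the Logic session — holds.
Only 1 room is available per day — holds.
Compilers is a prerequisite for Statistics this term — holds.
Compilers is a prerequisite for OS this term — holds.

Valid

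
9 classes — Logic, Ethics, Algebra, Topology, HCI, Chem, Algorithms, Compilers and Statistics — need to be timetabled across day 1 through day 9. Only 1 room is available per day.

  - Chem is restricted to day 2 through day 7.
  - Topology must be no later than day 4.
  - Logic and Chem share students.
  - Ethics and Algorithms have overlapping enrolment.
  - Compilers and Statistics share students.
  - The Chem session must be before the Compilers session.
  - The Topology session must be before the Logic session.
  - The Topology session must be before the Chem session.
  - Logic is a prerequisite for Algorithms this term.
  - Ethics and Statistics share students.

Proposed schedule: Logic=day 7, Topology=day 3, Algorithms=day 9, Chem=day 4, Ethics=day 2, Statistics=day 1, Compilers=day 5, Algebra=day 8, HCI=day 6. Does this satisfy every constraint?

Compilers and Statistics share students — holds.
Only 1 room is available per day — holds.
Topology must be no later than day 4 — holds.
Chem is restricted to day 2 through day 7 — holds.
Logic is a prerequisite for Algorithms this term — holds.
Logic and Chem share students — holds.
Ethics and Algorithms have overlapping enrolment — holds.
The Chem session must be before the Compilers session — holds.
The Topology session must be before the Chem session — holds.
Ethics and Statistics share students — holds.
The Topology session must be before the Logic session — holds.

Valid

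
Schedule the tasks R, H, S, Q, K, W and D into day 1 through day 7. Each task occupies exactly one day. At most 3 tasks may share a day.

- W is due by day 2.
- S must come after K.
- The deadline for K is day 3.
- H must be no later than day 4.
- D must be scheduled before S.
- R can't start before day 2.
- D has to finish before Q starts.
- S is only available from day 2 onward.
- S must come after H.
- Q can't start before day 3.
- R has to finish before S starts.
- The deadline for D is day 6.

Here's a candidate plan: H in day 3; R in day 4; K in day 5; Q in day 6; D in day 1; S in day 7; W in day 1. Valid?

Invalid. The deadline for K is day 3.

S is only available from day 2 onward — holds.
D has to finish before Q starts — holds.
The deadline for D is day 6 — holds.
H must be no later than day 4 — holds.
S must come after H — holds.
D must be scheduled before S — holds.
Q can't start before day 3 — holds.
R has to finish before S starts — holds.
At most 3 tasks may share a day — holds.
W is due by day 2 — holds.
R can't start before day 2 — holds.
S must come after K — holds.
The deadline for K is day 3 — violated.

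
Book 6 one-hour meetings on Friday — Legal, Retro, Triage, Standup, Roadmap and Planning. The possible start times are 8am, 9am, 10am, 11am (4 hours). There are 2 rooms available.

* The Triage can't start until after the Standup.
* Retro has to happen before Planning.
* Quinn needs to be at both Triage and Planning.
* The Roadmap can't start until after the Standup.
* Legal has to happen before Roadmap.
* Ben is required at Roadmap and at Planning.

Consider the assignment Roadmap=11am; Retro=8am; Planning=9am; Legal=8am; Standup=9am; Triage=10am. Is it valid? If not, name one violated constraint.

Yes

Quinn needs to be at both Triage and Planning — holds.
The Roadmap can't start until after the Standup — holds.
There are 2 rooms available — holds.
Retro has to happen before Planning — holds.
The Triage can't start until after the Standup — holds.
Ben is required at Roadmap and at Planning — holds.
Legal has to happen before Roadmap — holds.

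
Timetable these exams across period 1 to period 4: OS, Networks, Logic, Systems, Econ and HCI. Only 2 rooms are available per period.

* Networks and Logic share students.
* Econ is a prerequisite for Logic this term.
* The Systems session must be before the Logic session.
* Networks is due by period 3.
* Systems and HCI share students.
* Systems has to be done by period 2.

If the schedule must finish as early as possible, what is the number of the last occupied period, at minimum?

period 3

The precedence chain requires at least 2 distinct periods.
With at most 2 per period and 6 exams, at least 3 periods are needed.
3 works (last occupied period: period 3): for example Systems in period 1, OS in period 2, Networks in period 3, Econ in period 1, HCI in period 3, Logic in period 2.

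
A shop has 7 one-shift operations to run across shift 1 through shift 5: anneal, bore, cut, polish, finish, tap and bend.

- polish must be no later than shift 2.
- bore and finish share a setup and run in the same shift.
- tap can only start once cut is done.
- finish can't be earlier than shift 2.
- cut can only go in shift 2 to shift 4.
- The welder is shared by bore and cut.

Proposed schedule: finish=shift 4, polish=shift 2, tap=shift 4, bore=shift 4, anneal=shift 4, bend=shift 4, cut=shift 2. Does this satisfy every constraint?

bore and finish share a setup and run in the same shift — holds.
The welder is shared by bore and cut — holds.
finish can't be earlier than shift 2 — holds.
tap can only start once cut is done — holds.
cut can only go in shift 2 to shift 4 — holds.
polish must be no later than shift 2 — holds.

Yes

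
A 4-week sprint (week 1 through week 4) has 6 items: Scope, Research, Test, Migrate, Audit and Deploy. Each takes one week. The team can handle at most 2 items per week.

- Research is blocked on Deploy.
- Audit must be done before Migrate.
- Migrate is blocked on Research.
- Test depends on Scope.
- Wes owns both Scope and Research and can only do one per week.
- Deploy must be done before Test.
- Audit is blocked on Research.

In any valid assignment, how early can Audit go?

Precedence pushes Audit to at least week 3; downstream work caps Audit at week 3.
Audit at week 3 is achievable: Scope=week 1, Deploy=week 1, Migrate=week 4, Research=week 2, Test=week 2, Audit=week 3.

week 3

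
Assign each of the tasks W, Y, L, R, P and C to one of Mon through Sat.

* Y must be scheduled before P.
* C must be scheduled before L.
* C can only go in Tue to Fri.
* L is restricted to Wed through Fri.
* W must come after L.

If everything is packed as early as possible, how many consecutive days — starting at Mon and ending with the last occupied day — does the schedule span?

4

The precedence chain requires at least 3 distinct days.
Propagating the time windows through the other constraints, W can't land before Thu — that is day 4 counting from Mon — so the schedule must run through at least 4 days.
4 works (last occupied day: Thu): for example C=Tue; R=Mon; Y=Mon; W=Thu; L=Wed; P=Tue.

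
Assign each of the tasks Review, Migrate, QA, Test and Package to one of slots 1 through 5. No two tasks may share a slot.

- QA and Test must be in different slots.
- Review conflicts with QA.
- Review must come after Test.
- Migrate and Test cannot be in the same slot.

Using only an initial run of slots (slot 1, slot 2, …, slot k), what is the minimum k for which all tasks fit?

5

The precedence chain requires at least 2 distinct slots.
With at most 1 per slot and 5 tasks, at least 5 slots are needed.
5 works (last occupied slot: 5): for example QA=4; Package=5; Test=1; Review=2; Migrate=3.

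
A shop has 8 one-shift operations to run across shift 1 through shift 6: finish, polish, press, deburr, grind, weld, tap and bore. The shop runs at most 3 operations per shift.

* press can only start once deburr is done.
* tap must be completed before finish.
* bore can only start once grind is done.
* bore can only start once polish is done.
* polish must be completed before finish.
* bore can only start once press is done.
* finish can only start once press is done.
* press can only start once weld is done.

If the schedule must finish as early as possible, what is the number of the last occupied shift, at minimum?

shift 3

The precedence chain requires at least 3 distinct shifts.
With at most 3 per shift and 8 operations, at least 3 shifts are needed.
3 works (last occupied shift: shift 3): for example deburr in shift 1; press in shift 2; polish in shift 1; weld in shift 1; grind in shift 2; tap in shift 2; finish in shift 3; bore in shift 3.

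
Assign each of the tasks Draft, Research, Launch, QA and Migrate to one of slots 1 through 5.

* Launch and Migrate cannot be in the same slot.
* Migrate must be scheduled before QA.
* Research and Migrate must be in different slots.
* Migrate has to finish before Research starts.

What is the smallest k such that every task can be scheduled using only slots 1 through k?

2 slots

The precedence chain requires at least 2 distinct slots.
2 works (last occupied slot: 2): for example Launch in 2, Draft in 1, Research in 2, QA in 2, Migrate in 1.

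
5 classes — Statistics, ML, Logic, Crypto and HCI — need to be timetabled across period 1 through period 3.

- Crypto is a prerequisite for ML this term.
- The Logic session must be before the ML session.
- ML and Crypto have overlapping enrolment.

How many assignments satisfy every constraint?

45

Splitting on Statistics: it can be period 1 (15), period 2 (15), period 3 (15). Listing each branch's schedules as (ML, Logic, Crypto, HCI) by period number:
Statistics=period 1: (2,1,1,1) (2,1,1,2) (2,1,1,3) (3,1,1,1) (3,1,1,2) (3,1,1,3) (3,1,2,1) (3,1,2,2) (3,1,2,3) (3,2,1,1) (3,2,1,2) (3,2,1,3) (3,2,2,1) (3,2,2,2) (3,2,2,3) — 15.
Statistics=period 2: (2,1,1,1) (2,1,1,2) (2,1,1,3) (3,1,1,1) (3,1,1,2) (3,1,1,3) (3,1,2,1) (3,1,2,2) (3,1,2,3) (3,2,1,1) (3,2,1,2) (3,2,1,3) (3,2,2,1) (3,2,2,2) (3,2,2,3) — 15.
Statistics=period 3: (2,1,1,1) (2,1,1,2) (2,1,1,3) (3,1,1,1) (3,1,1,2) (3,1,1,3) (3,1,2,1) (3,1,2,2) (3,1,2,3) (3,2,1,1) (3,2,1,2) (3,2,1,3) (3,2,2,1) (3,2,2,2) (3,2,2,3) — 15.
Summing: 15 + 15 + 15 = 45.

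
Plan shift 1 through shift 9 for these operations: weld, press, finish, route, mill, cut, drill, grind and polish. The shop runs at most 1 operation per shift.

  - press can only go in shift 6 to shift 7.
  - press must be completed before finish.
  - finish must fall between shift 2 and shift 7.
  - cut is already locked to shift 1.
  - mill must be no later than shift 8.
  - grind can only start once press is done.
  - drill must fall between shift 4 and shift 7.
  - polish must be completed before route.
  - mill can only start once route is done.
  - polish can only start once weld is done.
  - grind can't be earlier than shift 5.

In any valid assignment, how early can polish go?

Precedence pushes polish to at least shift 2; downstream work caps polish at shift 6.
polish at shift 3 is achievable: cut in shift 1; route in shift 5; grind in shift 9; finish in shift 7; weld in shift 2; mill in shift 8; polish in shift 3; drill in shift 4; press in shift 6.
Nothing earlier works — the capacity limit rule out every shift before shift 3.

shift 3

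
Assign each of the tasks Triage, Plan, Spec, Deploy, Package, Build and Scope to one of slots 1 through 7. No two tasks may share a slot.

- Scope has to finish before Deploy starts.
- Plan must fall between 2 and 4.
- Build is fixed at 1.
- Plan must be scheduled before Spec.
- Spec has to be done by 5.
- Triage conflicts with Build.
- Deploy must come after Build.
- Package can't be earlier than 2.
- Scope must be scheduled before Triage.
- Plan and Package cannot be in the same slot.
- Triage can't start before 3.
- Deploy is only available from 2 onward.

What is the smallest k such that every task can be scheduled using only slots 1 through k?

The precedence chain requires at least 2 distinct slots.
With at most 1 per slot and 7 tasks, at least 7 slots are needed.
Triage can't be placed before 3, so the schedule must run through at least slot 3.
7 works (last occupied slot: 7): for example Scope=3, Spec=5, Package=7, Build=1, Deploy=6, Plan=2, Triage=4.

7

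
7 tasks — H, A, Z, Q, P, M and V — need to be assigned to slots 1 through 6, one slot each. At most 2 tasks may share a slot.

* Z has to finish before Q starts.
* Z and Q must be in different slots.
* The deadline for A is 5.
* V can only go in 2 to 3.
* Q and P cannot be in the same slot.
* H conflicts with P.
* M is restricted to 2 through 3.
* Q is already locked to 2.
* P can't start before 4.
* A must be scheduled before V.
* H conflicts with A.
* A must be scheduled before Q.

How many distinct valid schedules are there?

Splitting on H: it can be 2 (3), 3 (6), 4 (6), 5 (6), 6 (6). Listing each branch's schedules as (A, Z, Q, P, M, V):
H=2: (1,1,2,4,3,3) (1,1,2,5,3,3) (1,1,2,6,3,3) — 3.
H=3: (1,1,2,4,2,3) (1,1,2,4,3,2) (1,1,2,5,2,3) (1,1,2,5,3,2) (1,1,2,6,2,3) (1,1,2,6,3,2) — 6.
H=4: (1,1,2,5,2,3) (1,1,2,5,3,2) (1,1,2,5,3,3) (1,1,2,6,2,3) (1,1,2,6,3,2) (1,1,2,6,3,3) — 6.
H=5: (1,1,2,4,2,3) (1,1,2,4,3,2) (1,1,2,4,3,3) (1,1,2,6,2,3) (1,1,2,6,3,2) (1,1,2,6,3,3) — 6.
H=6: (1,1,2,4,2,3) (1,1,2,4,3,2) (1,1,2,4,3,3) (1,1,2,5,2,3) (1,1,2,5,3,2) (1,1,2,5,3,3) — 6.
Summing: 3 + 6 + 6 + 6 + 6 = 27.

27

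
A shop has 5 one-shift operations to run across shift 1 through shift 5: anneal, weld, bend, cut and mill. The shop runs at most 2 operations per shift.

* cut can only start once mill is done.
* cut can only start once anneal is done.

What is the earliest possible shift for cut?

Precedence pushes cut to at least shift 2.
cut at shift 2 is achievable: mill in shift 1; bend in shift 3; weld in shift 2; cut in shift 2; anneal in shift 1.

shift 2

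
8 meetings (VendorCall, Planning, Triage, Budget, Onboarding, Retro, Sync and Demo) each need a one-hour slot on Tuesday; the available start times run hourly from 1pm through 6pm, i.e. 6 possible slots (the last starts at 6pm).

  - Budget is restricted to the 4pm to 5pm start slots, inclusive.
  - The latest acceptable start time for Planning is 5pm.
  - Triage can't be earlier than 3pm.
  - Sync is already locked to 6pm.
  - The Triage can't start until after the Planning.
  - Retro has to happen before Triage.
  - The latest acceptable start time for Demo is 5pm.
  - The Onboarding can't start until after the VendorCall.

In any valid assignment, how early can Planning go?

1pm

Planning's own window allows nothing later than 5pm.
Planning at 1pm is achievable: VendorCall=1pm; Planning=1pm; Budget=4pm; Demo=1pm; Retro=1pm; Sync=6pm; Triage=3pm; Onboarding=2pm.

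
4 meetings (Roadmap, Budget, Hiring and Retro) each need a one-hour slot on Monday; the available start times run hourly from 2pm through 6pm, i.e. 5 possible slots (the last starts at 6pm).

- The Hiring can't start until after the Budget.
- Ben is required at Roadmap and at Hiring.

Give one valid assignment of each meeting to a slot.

Hiring in 3pm, Retro in 2pm, Roadmap in 2pm, Budget in 2pm

Checking: Budget(2pm) before Hiring(3pm); Roadmap(2pm) != Hiring(3pm).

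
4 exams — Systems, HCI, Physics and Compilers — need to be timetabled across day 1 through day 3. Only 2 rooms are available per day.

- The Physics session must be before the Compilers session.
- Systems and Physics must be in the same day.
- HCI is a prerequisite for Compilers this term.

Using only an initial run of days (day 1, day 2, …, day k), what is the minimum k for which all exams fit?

The precedence chain requires at least 2 distinct days.
With at most 2 per day and 4 exams, at least 2 days are needed.
Could 2 days be enough, i.e. nothing placed later than day 2? No: Compilers must come after HCI (at day 1 or later) → {day 2}; HCI must come before Compilers (at day 2 or earlier) → {day 1}; Physics must come before Compilers (at day 2 or earlier) → {day 1}; Systems must be in the same day as Physics (in {day 1}) → {day 1}; that puts Systems, HCI and Physics all in day 1 — more than 2 per day.
So 2 days is not enough.
3 works (last occupied day: day 3): for example Compilers in day 3; Physics in day 2; Systems in day 2; HCI in day 1.

3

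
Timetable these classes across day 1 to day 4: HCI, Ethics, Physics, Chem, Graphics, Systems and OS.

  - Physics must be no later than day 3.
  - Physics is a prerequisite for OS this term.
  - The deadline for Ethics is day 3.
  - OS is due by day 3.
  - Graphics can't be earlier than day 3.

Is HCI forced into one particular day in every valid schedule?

HCI can be day 1 (e.g. HCI=day 1; Systems=day 1; Chem=day 1; OS=day 2; Physics=day 1; Ethics=day 1; Graphics=day 3) or day 2 (e.g. OS=day 2; Chem=day 1; HCI=day 2; Graphics=day 3; Systems=day 1; Ethics=day 1; Physics=day 1).

No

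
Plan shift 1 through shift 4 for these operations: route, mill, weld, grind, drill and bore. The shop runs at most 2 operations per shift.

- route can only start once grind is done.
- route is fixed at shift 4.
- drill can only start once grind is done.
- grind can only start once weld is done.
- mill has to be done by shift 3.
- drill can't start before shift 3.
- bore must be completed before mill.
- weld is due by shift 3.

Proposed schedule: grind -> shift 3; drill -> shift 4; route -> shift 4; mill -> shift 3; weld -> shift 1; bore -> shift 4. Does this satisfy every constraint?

drill can't start before shift 3 — holds.
grind can only start once weld is done — holds.
mill has to be done by shift 3 — holds.
The shop runs at most 2 operations per shift — violated.
weld is due by shift 3 — holds.
bore must be completed before mill — violated.
route can only start once grind is done — holds.
route is fixed at shift 4 — holds.
drill can only start once grind is done — holds.

No. The shop runs at most 2 operations per shift is not satisfied.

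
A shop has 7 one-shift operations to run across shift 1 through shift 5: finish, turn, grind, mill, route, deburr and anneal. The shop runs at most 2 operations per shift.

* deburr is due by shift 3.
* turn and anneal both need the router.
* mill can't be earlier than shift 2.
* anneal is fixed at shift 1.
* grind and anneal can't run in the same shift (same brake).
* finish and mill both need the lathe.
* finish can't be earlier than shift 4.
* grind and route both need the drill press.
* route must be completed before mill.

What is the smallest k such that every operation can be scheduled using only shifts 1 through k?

4 shifts

The precedence chain requires at least 2 distinct shifts.
With at most 2 per shift and 7 operations, at least 4 shifts are needed.
finish can't be placed before shift 4, so the schedule must run through at least shift 4.
4 works (last occupied shift: shift 4): for example deburr -> shift 2; route -> shift 1; anneal -> shift 1; mill -> shift 2; turn -> shift 3; finish -> shift 4; grind -> shift 3.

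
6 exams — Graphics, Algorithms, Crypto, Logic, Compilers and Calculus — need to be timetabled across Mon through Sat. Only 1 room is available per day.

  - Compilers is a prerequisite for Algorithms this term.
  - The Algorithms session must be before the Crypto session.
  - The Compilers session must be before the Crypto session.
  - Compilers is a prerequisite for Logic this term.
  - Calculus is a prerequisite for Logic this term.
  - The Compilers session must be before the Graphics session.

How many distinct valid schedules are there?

Splitting on Graphics: it can be Tue (6), Wed (9), Thu (9), Fri (9), Sat (9). Listing each branch's schedules as (Algorithms, Crypto, Logic, Compilers, Calculus):
Graphics=Tue: (Wed,Thu,Sat,Mon,Fri) (Wed,Fri,Sat,Mon,Thu) (Wed,Sat,Fri,Mon,Thu) (Thu,Fri,Sat,Mon,Wed) (Thu,Sat,Fri,Mon,Wed) (Fri,Sat,Thu,Mon,Wed) — 6.
Graphics=Wed: (Tue,Thu,Sat,Mon,Fri) (Tue,Fri,Sat,Mon,Thu) (Tue,Sat,Fri,Mon,Thu) (Thu,Fri,Sat,Mon,Tue) (Thu,Fri,Sat,Tue,Mon) (Thu,Sat,Fri,Mon,Tue) (Thu,Sat,Fri,Tue,Mon) (Fri,Sat,Thu,Mon,Tue) (Fri,Sat,Thu,Tue,Mon) — 9.
Graphics=Thu: (Tue,Wed,Sat,Mon,Fri) (Tue,Fri,Sat,Mon,Wed) (Tue,Sat,Fri,Mon,Wed) (Wed,Fri,Sat,Mon,Tue) (Wed,Fri,Sat,Tue,Mon) (Wed,Sat,Fri,Mon,Tue) (Wed,Sat,Fri,Tue,Mon) (Fri,Sat,Wed,Mon,Tue) (Fri,Sat,Wed,Tue,Mon) — 9.
Graphics=Fri: (Tue,Wed,Sat,Mon,Thu) (Tue,Thu,Sat,Mon,Wed) (Tue,Sat,Thu,Mon,Wed) (Wed,Thu,Sat,Mon,Tue) (Wed,Thu,Sat,Tue,Mon) (Wed,Sat,Thu,Mon,Tue) (Wed,Sat,Thu,Tue,Mon) (Thu,Sat,Wed,Mon,Tue) (Thu,Sat,Wed,Tue,Mon) — 9.
Graphics=Sat: (Tue,Wed,Fri,Mon,Thu) (Tue,Thu,Fri,Mon,Wed) (Tue,Fri,Thu,Mon,Wed) (Wed,Thu,Fri,Mon,Tue) (Wed,Thu,Fri,Tue,Mon) (Wed,Fri,Thu,Mon,Tue) (Wed,Fri,Thu,Tue,Mon) (Thu,Fri,Wed,Mon,Tue) (Thu,Fri,Wed,Tue,Mon) — 9.
Summing: 6 + 9 + 9 + 9 + 9 = 42.

42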